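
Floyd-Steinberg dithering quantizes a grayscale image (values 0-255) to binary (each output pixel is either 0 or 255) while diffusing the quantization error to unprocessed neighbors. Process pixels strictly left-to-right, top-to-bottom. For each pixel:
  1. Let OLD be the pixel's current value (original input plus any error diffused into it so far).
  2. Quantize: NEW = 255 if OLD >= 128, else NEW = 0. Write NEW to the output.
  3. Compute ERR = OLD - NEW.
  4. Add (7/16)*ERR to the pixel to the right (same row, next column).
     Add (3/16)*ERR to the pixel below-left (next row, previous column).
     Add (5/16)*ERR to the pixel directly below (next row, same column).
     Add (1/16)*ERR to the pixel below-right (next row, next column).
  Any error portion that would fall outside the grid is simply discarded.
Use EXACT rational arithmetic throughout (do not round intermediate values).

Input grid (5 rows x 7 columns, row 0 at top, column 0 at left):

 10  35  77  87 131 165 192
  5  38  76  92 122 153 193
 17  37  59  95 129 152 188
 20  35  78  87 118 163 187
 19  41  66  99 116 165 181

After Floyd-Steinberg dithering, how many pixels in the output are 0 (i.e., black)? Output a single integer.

(0,0): OLD=10 → NEW=0, ERR=10
(0,1): OLD=315/8 → NEW=0, ERR=315/8
(0,2): OLD=12061/128 → NEW=0, ERR=12061/128
(0,3): OLD=262603/2048 → NEW=255, ERR=-259637/2048
(0,4): OLD=2475149/32768 → NEW=0, ERR=2475149/32768
(0,5): OLD=103833563/524288 → NEW=255, ERR=-29859877/524288
(0,6): OLD=1401593597/8388608 → NEW=255, ERR=-737501443/8388608
(1,0): OLD=1985/128 → NEW=0, ERR=1985/128
(1,1): OLD=77191/1024 → NEW=0, ERR=77191/1024
(1,2): OLD=3837651/32768 → NEW=0, ERR=3837651/32768
(1,3): OLD=16210039/131072 → NEW=0, ERR=16210039/131072
(1,4): OLD=1519256485/8388608 → NEW=255, ERR=-619838555/8388608
(1,5): OLD=6114393077/67108864 → NEW=0, ERR=6114393077/67108864
(1,6): OLD=216710801595/1073741824 → NEW=255, ERR=-57093363525/1073741824
(2,0): OLD=589501/16384 → NEW=0, ERR=589501/16384
(2,1): OLD=52023343/524288 → NEW=0, ERR=52023343/524288
(2,2): OLD=1400145613/8388608 → NEW=255, ERR=-738949427/8388608
(2,3): OLD=5944086821/67108864 → NEW=0, ERR=5944086821/67108864
(2,4): OLD=90985240021/536870912 → NEW=255, ERR=-45916842539/536870912
(2,5): OLD=2207036340967/17179869184 → NEW=255, ERR=-2173830300953/17179869184
(2,6): OLD=33458049944513/274877906944 → NEW=0, ERR=33458049944513/274877906944
(3,0): OLD=418162349/8388608 → NEW=0, ERR=418162349/8388608
(3,1): OLD=4935800297/67108864 → NEW=0, ERR=4935800297/67108864
(3,2): OLD=56617867819/536870912 → NEW=0, ERR=56617867819/536870912
(3,3): OLD=299092391533/2147483648 → NEW=255, ERR=-248515938707/2147483648
(3,4): OLD=6172200968877/274877906944 → NEW=0, ERR=6172200968877/274877906944
(3,5): OLD=331522645234711/2199023255552 → NEW=255, ERR=-229228284931049/2199023255552
(3,6): OLD=6034951305352777/35184372088832 → NEW=255, ERR=-2937063577299383/35184372088832
(4,0): OLD=51934989507/1073741824 → NEW=0, ERR=51934989507/1073741824
(4,1): OLD=1856015574439/17179869184 → NEW=0, ERR=1856015574439/17179869184
(4,2): OLD=35492092077481/274877906944 → NEW=255, ERR=-34601774193239/274877906944
(4,3): OLD=40824467852051/2199023255552 → NEW=0, ERR=40824467852051/2199023255552
(4,4): OLD=1835940649997417/17592186044416 → NEW=0, ERR=1835940649997417/17592186044416
(4,5): OLD=92230499612114505/562949953421312 → NEW=255, ERR=-51321738510320055/562949953421312
(4,6): OLD=977403368409579983/9007199254740992 → NEW=0, ERR=977403368409579983/9007199254740992
Output grid:
  Row 0: ...#.##  (4 black, running=4)
  Row 1: ....#.#  (5 black, running=9)
  Row 2: ..#.##.  (4 black, running=13)
  Row 3: ...#.##  (4 black, running=17)
  Row 4: ..#..#.  (5 black, running=22)

Answer: 22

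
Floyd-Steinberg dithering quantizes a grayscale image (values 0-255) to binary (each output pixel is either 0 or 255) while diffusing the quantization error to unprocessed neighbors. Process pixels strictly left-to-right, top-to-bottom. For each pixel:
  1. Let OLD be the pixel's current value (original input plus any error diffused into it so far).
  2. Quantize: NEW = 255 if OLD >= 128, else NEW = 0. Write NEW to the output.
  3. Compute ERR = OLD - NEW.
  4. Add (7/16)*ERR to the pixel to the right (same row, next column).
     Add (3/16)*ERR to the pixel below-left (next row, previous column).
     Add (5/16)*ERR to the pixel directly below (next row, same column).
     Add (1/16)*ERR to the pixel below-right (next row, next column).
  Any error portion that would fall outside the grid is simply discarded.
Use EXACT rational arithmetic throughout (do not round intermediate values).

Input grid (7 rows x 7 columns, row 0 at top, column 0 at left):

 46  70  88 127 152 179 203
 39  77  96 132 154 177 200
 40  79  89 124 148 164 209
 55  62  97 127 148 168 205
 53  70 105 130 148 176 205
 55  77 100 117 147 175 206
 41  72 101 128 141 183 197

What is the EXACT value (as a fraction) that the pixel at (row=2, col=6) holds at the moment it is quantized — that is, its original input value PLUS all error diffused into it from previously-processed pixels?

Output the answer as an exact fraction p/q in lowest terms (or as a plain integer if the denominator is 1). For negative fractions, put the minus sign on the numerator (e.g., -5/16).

(0,0): OLD=46 → NEW=0, ERR=46
(0,1): OLD=721/8 → NEW=0, ERR=721/8
(0,2): OLD=16311/128 → NEW=0, ERR=16311/128
(0,3): OLD=374273/2048 → NEW=255, ERR=-147967/2048
(0,4): OLD=3944967/32768 → NEW=0, ERR=3944967/32768
(0,5): OLD=121462321/524288 → NEW=255, ERR=-12231119/524288
(0,6): OLD=1617269591/8388608 → NEW=255, ERR=-521825449/8388608
(1,0): OLD=8995/128 → NEW=0, ERR=8995/128
(1,1): OLD=166581/1024 → NEW=255, ERR=-94539/1024
(1,2): OLD=2867737/32768 → NEW=0, ERR=2867737/32768
(1,3): OLD=23363333/131072 → NEW=255, ERR=-10060027/131072
(1,4): OLD=1251189327/8388608 → NEW=255, ERR=-887905713/8388608
(1,5): OLD=8003571775/67108864 → NEW=0, ERR=8003571775/67108864
(1,6): OLD=248334766033/1073741824 → NEW=255, ERR=-25469399087/1073741824
(2,0): OLD=731543/16384 → NEW=0, ERR=731543/16384
(2,1): OLD=47440045/524288 → NEW=0, ERR=47440045/524288
(2,2): OLD=1138961095/8388608 → NEW=255, ERR=-1000133945/8388608
(2,3): OLD=2246637775/67108864 → NEW=0, ERR=2246637775/67108864
(2,4): OLD=78992003679/536870912 → NEW=255, ERR=-57910078881/536870912
(2,5): OLD=2456983055317/17179869184 → NEW=255, ERR=-1923883586603/17179869184
(2,6): OLD=43993659892515/274877906944 → NEW=255, ERR=-26100206378205/274877906944
Target (2,6): original=209, with diffused error = 43993659892515/274877906944

Answer: 43993659892515/274877906944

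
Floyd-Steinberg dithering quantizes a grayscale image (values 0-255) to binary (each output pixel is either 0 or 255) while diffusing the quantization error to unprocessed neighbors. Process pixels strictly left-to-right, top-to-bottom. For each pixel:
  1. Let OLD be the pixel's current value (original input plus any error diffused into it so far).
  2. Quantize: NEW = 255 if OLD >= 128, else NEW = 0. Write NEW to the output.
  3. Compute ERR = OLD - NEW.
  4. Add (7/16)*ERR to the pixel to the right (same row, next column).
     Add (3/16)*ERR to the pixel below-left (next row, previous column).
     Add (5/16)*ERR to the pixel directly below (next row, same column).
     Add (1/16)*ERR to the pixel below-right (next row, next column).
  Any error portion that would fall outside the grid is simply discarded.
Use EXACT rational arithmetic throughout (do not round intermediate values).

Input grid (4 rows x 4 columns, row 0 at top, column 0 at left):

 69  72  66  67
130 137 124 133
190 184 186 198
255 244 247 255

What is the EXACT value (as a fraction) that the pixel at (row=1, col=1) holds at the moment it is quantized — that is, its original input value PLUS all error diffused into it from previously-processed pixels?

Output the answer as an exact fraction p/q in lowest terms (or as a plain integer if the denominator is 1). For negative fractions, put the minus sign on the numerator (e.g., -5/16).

(0,0): OLD=69 → NEW=0, ERR=69
(0,1): OLD=1635/16 → NEW=0, ERR=1635/16
(0,2): OLD=28341/256 → NEW=0, ERR=28341/256
(0,3): OLD=472819/4096 → NEW=0, ERR=472819/4096
(1,0): OLD=43705/256 → NEW=255, ERR=-21575/256
(1,1): OLD=321807/2048 → NEW=255, ERR=-200433/2048
Target (1,1): original=137, with diffused error = 321807/2048

Answer: 321807/2048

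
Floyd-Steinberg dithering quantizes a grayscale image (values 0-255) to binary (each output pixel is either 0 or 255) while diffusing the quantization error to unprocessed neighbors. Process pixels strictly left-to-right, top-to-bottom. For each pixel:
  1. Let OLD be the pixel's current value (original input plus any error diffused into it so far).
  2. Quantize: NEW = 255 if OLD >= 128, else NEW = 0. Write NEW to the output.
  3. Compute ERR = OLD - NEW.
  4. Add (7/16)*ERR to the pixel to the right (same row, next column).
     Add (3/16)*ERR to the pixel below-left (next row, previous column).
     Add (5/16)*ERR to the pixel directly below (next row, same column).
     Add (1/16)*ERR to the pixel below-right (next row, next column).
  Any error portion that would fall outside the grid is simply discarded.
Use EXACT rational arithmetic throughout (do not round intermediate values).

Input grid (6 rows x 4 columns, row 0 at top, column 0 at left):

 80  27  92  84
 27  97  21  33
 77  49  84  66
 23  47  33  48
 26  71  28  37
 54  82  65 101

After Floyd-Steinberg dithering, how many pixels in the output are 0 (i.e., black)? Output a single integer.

Answer: 19

Derivation:
(0,0): OLD=80 → NEW=0, ERR=80
(0,1): OLD=62 → NEW=0, ERR=62
(0,2): OLD=953/8 → NEW=0, ERR=953/8
(0,3): OLD=17423/128 → NEW=255, ERR=-15217/128
(1,0): OLD=509/8 → NEW=0, ERR=509/8
(1,1): OLD=10979/64 → NEW=255, ERR=-5341/64
(1,2): OLD=6759/2048 → NEW=0, ERR=6759/2048
(1,3): OLD=155265/32768 → NEW=0, ERR=155265/32768
(2,0): OLD=83185/1024 → NEW=0, ERR=83185/1024
(2,1): OLD=2066243/32768 → NEW=0, ERR=2066243/32768
(2,2): OLD=7096977/65536 → NEW=0, ERR=7096977/65536
(2,3): OLD=120653793/1048576 → NEW=0, ERR=120653793/1048576
(3,0): OLD=31566953/524288 → NEW=0, ERR=31566953/524288
(3,1): OLD=993450855/8388608 → NEW=0, ERR=993450855/8388608
(3,2): OLD=19350055529/134217728 → NEW=255, ERR=-14875465111/134217728
(3,3): OLD=90703995743/2147483648 → NEW=0, ERR=90703995743/2147483648
(4,0): OLD=8995369733/134217728 → NEW=0, ERR=8995369733/134217728
(4,1): OLD=129184870087/1073741824 → NEW=0, ERR=129184870087/1073741824
(4,2): OLD=2107059052751/34359738368 → NEW=0, ERR=2107059052751/34359738368
(4,3): OLD=38538579074137/549755813888 → NEW=0, ERR=38538579074137/549755813888
(5,0): OLD=1675082335517/17179869184 → NEW=0, ERR=1675082335517/17179869184
(5,1): OLD=97824700459875/549755813888 → NEW=255, ERR=-42363032081565/549755813888
(5,2): OLD=39095496049975/549755813888 → NEW=0, ERR=39095496049975/549755813888
(5,3): OLD=694239853903767/4398046511104 → NEW=255, ERR=-427262006427753/4398046511104
Output grid:
  Row 0: ...#  (3 black, running=3)
  Row 1: .#..  (3 black, running=6)
  Row 2: ....  (4 black, running=10)
  Row 3: ..#.  (3 black, running=13)
  Row 4: ....  (4 black, running=17)
  Row 5: .#.#  (2 black, running=19)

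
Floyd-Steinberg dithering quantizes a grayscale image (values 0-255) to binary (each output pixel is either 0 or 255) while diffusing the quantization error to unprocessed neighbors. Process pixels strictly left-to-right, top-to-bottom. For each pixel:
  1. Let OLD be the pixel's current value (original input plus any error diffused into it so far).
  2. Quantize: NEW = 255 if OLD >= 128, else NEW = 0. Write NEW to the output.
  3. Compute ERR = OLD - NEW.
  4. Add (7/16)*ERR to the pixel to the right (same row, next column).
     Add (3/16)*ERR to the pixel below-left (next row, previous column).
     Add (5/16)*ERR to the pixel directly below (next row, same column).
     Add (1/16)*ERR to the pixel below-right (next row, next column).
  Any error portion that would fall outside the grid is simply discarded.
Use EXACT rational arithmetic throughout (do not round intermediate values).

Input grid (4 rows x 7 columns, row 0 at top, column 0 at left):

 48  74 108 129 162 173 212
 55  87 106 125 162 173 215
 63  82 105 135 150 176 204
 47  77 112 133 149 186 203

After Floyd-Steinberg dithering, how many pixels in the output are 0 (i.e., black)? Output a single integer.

Answer: 13

Derivation:
(0,0): OLD=48 → NEW=0, ERR=48
(0,1): OLD=95 → NEW=0, ERR=95
(0,2): OLD=2393/16 → NEW=255, ERR=-1687/16
(0,3): OLD=21215/256 → NEW=0, ERR=21215/256
(0,4): OLD=812057/4096 → NEW=255, ERR=-232423/4096
(0,5): OLD=9710767/65536 → NEW=255, ERR=-7000913/65536
(0,6): OLD=173291721/1048576 → NEW=255, ERR=-94095159/1048576
(1,0): OLD=1405/16 → NEW=0, ERR=1405/16
(1,1): OLD=17707/128 → NEW=255, ERR=-14933/128
(1,2): OLD=178119/4096 → NEW=0, ERR=178119/4096
(1,3): OLD=2501723/16384 → NEW=255, ERR=-1676197/16384
(1,4): OLD=88770257/1048576 → NEW=0, ERR=88770257/1048576
(1,5): OLD=1310995681/8388608 → NEW=255, ERR=-828099359/8388608
(1,6): OLD=18400192783/134217728 → NEW=255, ERR=-15825327857/134217728
(2,0): OLD=140425/2048 → NEW=0, ERR=140425/2048
(2,1): OLD=5844659/65536 → NEW=0, ERR=5844659/65536
(2,2): OLD=137502553/1048576 → NEW=255, ERR=-129884327/1048576
(2,3): OLD=565630033/8388608 → NEW=0, ERR=565630033/8388608
(2,4): OLD=12150184385/67108864 → NEW=255, ERR=-4962575935/67108864
(2,5): OLD=206119719563/2147483648 → NEW=0, ERR=206119719563/2147483648
(2,6): OLD=6974204999549/34359738368 → NEW=255, ERR=-1787528284291/34359738368
(3,0): OLD=89285049/1048576 → NEW=0, ERR=89285049/1048576
(3,1): OLD=1033329157/8388608 → NEW=0, ERR=1033329157/8388608
(3,2): OLD=9757661503/67108864 → NEW=255, ERR=-7355098817/67108864
(3,3): OLD=22686711865/268435456 → NEW=0, ERR=22686711865/268435456
(3,4): OLD=6359205178809/34359738368 → NEW=255, ERR=-2402528105031/34359738368
(3,5): OLD=47011519240699/274877906944 → NEW=255, ERR=-23082347030021/274877906944
(3,6): OLD=686109205276389/4398046511104 → NEW=255, ERR=-435392655055131/4398046511104
Output grid:
  Row 0: ..#.###  (3 black, running=3)
  Row 1: .#.#.##  (3 black, running=6)
  Row 2: ..#.#.#  (4 black, running=10)
  Row 3: ..#.###  (3 black, running=13)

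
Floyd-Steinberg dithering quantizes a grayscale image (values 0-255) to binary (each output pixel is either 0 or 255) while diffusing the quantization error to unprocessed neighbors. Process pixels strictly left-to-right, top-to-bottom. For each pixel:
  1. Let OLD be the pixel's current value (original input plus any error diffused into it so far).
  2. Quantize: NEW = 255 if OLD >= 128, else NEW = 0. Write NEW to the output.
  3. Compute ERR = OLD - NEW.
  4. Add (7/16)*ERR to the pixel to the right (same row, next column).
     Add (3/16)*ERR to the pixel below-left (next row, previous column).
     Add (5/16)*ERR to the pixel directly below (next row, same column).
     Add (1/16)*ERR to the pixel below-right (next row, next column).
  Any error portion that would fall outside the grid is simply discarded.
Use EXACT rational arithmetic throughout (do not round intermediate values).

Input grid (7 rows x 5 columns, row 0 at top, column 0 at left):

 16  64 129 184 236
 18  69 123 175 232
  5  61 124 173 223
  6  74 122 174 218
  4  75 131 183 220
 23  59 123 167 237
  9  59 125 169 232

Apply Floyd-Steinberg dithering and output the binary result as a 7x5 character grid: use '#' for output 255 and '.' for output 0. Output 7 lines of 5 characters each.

(0,0): OLD=16 → NEW=0, ERR=16
(0,1): OLD=71 → NEW=0, ERR=71
(0,2): OLD=2561/16 → NEW=255, ERR=-1519/16
(0,3): OLD=36471/256 → NEW=255, ERR=-28809/256
(0,4): OLD=764993/4096 → NEW=255, ERR=-279487/4096
(1,0): OLD=581/16 → NEW=0, ERR=581/16
(1,1): OLD=11555/128 → NEW=0, ERR=11555/128
(1,2): OLD=475807/4096 → NEW=0, ERR=475807/4096
(1,3): OLD=2816851/16384 → NEW=255, ERR=-1361069/16384
(1,4): OLD=43856409/262144 → NEW=255, ERR=-22990311/262144
(2,0): OLD=68145/2048 → NEW=0, ERR=68145/2048
(2,1): OLD=8376683/65536 → NEW=0, ERR=8376683/65536
(2,2): OLD=216308097/1048576 → NEW=255, ERR=-51078783/1048576
(2,3): OLD=1955287667/16777216 → NEW=0, ERR=1955287667/16777216
(2,4): OLD=64797486181/268435456 → NEW=255, ERR=-3653555099/268435456
(3,0): OLD=42324705/1048576 → NEW=0, ERR=42324705/1048576
(3,1): OLD=1044787725/8388608 → NEW=0, ERR=1044787725/8388608
(3,2): OLD=51300144991/268435456 → NEW=255, ERR=-17150896289/268435456
(3,3): OLD=94956776887/536870912 → NEW=255, ERR=-41945305673/536870912
(3,4): OLD=1605022255699/8589934592 → NEW=255, ERR=-585411065261/8589934592
(4,0): OLD=5364222287/134217728 → NEW=0, ERR=5364222287/134217728
(4,1): OLD=523770130831/4294967296 → NEW=0, ERR=523770130831/4294967296
(4,2): OLD=10824814644161/68719476736 → NEW=255, ERR=-6698651923519/68719476736
(4,3): OLD=109034573771407/1099511627776 → NEW=0, ERR=109034573771407/1099511627776
(4,4): OLD=4172955878386025/17592186044416 → NEW=255, ERR=-313051562940055/17592186044416
(5,0): OLD=4010133923341/68719476736 → NEW=0, ERR=4010133923341/68719476736
(5,1): OLD=58747130004519/549755813888 → NEW=0, ERR=58747130004519/549755813888
(5,2): OLD=2911595424451871/17592186044416 → NEW=255, ERR=-1574412016874209/17592186044416
(5,3): OLD=10513548328257905/70368744177664 → NEW=255, ERR=-7430481437046415/70368744177664
(5,4): OLD=215542089324945931/1125899906842624 → NEW=255, ERR=-71562386919923189/1125899906842624
(6,0): OLD=415811584147069/8796093022208 → NEW=0, ERR=415811584147069/8796093022208
(6,1): OLD=28131284838463379/281474976710656 → NEW=0, ERR=28131284838463379/281474976710656
(6,2): OLD=574828739258375681/4503599627370496 → NEW=0, ERR=574828739258375681/4503599627370496
(6,3): OLD=12561982388004722379/72057594037927936 → NEW=255, ERR=-5812704091666901301/72057594037927936
(6,4): OLD=196280083621209239885/1152921504606846976 → NEW=255, ERR=-97714900053536738995/1152921504606846976
Row 0: ..###
Row 1: ...##
Row 2: ..#.#
Row 3: ..###
Row 4: ..#.#
Row 5: ..###
Row 6: ...##

Answer: ..###
...##
..#.#
..###
..#.#
..###
...##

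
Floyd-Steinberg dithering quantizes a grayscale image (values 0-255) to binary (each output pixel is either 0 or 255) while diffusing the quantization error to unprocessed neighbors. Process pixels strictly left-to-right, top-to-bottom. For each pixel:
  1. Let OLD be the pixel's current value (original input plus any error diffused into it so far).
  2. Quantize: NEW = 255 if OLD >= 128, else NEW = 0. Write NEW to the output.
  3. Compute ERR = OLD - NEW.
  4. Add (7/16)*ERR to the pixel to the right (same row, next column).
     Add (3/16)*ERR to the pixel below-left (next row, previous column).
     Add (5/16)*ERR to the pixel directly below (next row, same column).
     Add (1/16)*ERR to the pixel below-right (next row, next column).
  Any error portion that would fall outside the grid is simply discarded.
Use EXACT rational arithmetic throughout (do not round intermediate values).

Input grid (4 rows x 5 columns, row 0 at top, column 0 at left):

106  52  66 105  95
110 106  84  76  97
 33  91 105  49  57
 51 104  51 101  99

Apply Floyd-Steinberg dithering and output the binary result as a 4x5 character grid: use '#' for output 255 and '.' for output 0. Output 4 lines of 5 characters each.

Answer: ...#.
#.#..
..#..
.#..#

Derivation:
(0,0): OLD=106 → NEW=0, ERR=106
(0,1): OLD=787/8 → NEW=0, ERR=787/8
(0,2): OLD=13957/128 → NEW=0, ERR=13957/128
(0,3): OLD=312739/2048 → NEW=255, ERR=-209501/2048
(0,4): OLD=1646453/32768 → NEW=0, ERR=1646453/32768
(1,0): OLD=20681/128 → NEW=255, ERR=-11959/128
(1,1): OLD=125887/1024 → NEW=0, ERR=125887/1024
(1,2): OLD=5204459/32768 → NEW=255, ERR=-3151381/32768
(1,3): OLD=2384623/131072 → NEW=0, ERR=2384623/131072
(1,4): OLD=239637101/2097152 → NEW=0, ERR=239637101/2097152
(2,0): OLD=439973/16384 → NEW=0, ERR=439973/16384
(2,1): OLD=61496103/524288 → NEW=0, ERR=61496103/524288
(2,2): OLD=1152235701/8388608 → NEW=255, ERR=-986859339/8388608
(2,3): OLD=2500624335/134217728 → NEW=0, ERR=2500624335/134217728
(2,4): OLD=219036664553/2147483648 → NEW=0, ERR=219036664553/2147483648
(3,0): OLD=682702997/8388608 → NEW=0, ERR=682702997/8388608
(3,1): OLD=10460970545/67108864 → NEW=255, ERR=-6651789775/67108864
(3,2): OLD=-39307262549/2147483648 → NEW=0, ERR=-39307262549/2147483648
(3,3): OLD=474963335875/4294967296 → NEW=0, ERR=474963335875/4294967296
(3,4): OLD=12398358172239/68719476736 → NEW=255, ERR=-5125108395441/68719476736
Row 0: ...#.
Row 1: #.#..
Row 2: ..#..
Row 3: .#..#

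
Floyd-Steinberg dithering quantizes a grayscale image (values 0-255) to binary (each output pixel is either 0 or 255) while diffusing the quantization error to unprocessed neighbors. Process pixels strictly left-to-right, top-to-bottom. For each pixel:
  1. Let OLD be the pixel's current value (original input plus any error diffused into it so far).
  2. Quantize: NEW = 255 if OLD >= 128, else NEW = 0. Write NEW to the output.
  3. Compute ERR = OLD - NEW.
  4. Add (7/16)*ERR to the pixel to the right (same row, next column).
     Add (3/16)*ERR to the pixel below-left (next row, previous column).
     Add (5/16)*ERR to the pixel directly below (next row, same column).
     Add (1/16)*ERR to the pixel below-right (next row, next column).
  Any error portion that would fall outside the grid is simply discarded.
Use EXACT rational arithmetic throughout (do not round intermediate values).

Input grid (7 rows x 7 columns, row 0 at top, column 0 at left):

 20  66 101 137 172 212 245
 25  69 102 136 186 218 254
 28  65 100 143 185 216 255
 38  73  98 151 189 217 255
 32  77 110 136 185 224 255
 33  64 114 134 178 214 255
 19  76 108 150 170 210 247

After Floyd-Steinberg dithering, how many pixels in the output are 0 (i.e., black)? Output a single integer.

Answer: 21

Derivation:
(0,0): OLD=20 → NEW=0, ERR=20
(0,1): OLD=299/4 → NEW=0, ERR=299/4
(0,2): OLD=8557/64 → NEW=255, ERR=-7763/64
(0,3): OLD=85947/1024 → NEW=0, ERR=85947/1024
(0,4): OLD=3419677/16384 → NEW=255, ERR=-758243/16384
(0,5): OLD=50266827/262144 → NEW=255, ERR=-16579893/262144
(0,6): OLD=911545229/4194304 → NEW=255, ERR=-158002291/4194304
(1,0): OLD=2897/64 → NEW=0, ERR=2897/64
(1,1): OLD=46423/512 → NEW=0, ERR=46423/512
(1,2): OLD=2034435/16384 → NEW=0, ERR=2034435/16384
(1,3): OLD=13126583/65536 → NEW=255, ERR=-3585097/65536
(1,4): OLD=591361141/4194304 → NEW=255, ERR=-478186379/4194304
(1,5): OLD=4643959589/33554432 → NEW=255, ERR=-3912420571/33554432
(1,6): OLD=100535949707/536870912 → NEW=255, ERR=-36366132853/536870912
(2,0): OLD=484525/8192 → NEW=0, ERR=484525/8192
(2,1): OLD=38095327/262144 → NEW=255, ERR=-28751393/262144
(2,2): OLD=361672861/4194304 → NEW=0, ERR=361672861/4194304
(2,3): OLD=5033651381/33554432 → NEW=255, ERR=-3522728779/33554432
(2,4): OLD=20980865365/268435456 → NEW=0, ERR=20980865365/268435456
(2,5): OLD=1665858086231/8589934592 → NEW=255, ERR=-524575234729/8589934592
(2,6): OLD=27464036197841/137438953472 → NEW=255, ERR=-7582896937519/137438953472
(3,0): OLD=150653373/4194304 → NEW=0, ERR=150653373/4194304
(3,1): OLD=2493252313/33554432 → NEW=0, ERR=2493252313/33554432
(3,2): OLD=35142332683/268435456 → NEW=255, ERR=-33308708597/268435456
(3,3): OLD=90139902389/1073741824 → NEW=0, ERR=90139902389/1073741824
(3,4): OLD=31905190926781/137438953472 → NEW=255, ERR=-3141742208579/137438953472
(3,5): OLD=200611672235367/1099511627776 → NEW=255, ERR=-79763792847513/1099511627776
(3,6): OLD=3557199383847417/17592186044416 → NEW=255, ERR=-928808057478663/17592186044416
(4,0): OLD=30685761043/536870912 → NEW=0, ERR=30685761043/536870912
(4,1): OLD=895116856087/8589934592 → NEW=0, ERR=895116856087/8589934592
(4,2): OLD=18856339748473/137438953472 → NEW=255, ERR=-16190593386887/137438953472
(4,3): OLD=108471630574211/1099511627776 → NEW=0, ERR=108471630574211/1099511627776
(4,4): OLD=1870599012698537/8796093022208 → NEW=255, ERR=-372404707964503/8796093022208
(4,5): OLD=48267058268748761/281474976710656 → NEW=255, ERR=-23509060792468519/281474976710656
(4,6): OLD=889130303864940479/4503599627370496 → NEW=255, ERR=-259287601114536001/4503599627370496
(5,0): OLD=9675696916277/137438953472 → NEW=0, ERR=9675696916277/137438953472
(5,1): OLD=119680244961287/1099511627776 → NEW=0, ERR=119680244961287/1099511627776
(5,2): OLD=1317818518809361/8796093022208 → NEW=255, ERR=-925185201853679/8796093022208
(5,3): OLD=7283990074476181/70368744177664 → NEW=0, ERR=7283990074476181/70368744177664
(5,4): OLD=903249257532553335/4503599627370496 → NEW=255, ERR=-245168647446923145/4503599627370496
(5,5): OLD=5427442857384600615/36028797018963968 → NEW=255, ERR=-3759900382451211225/36028797018963968
(5,6): OLD=107297525334197100393/576460752303423488 → NEW=255, ERR=-39699966503175889047/576460752303423488
(6,0): OLD=1080320146378845/17592186044416 → NEW=0, ERR=1080320146378845/17592186044416
(6,1): OLD=34216136845726113/281474976710656 → NEW=0, ERR=34216136845726113/281474976710656
(6,2): OLD=695918108983311363/4503599627370496 → NEW=255, ERR=-452499795996165117/4503599627370496
(6,3): OLD=4381408295929279709/36028797018963968 → NEW=0, ERR=4381408295929279709/36028797018963968
(6,4): OLD=13913892729498524515/72057594037927936 → NEW=255, ERR=-4460793750173099165/72057594037927936
(6,5): OLD=1235830160750978638739/9223372036854775808 → NEW=255, ERR=-1116129708646989192301/9223372036854775808
(6,6): OLD=24499326510959568449749/147573952589676412928 → NEW=255, ERR=-13132031399407916846891/147573952589676412928
Output grid:
  Row 0: ..#.###  (3 black, running=3)
  Row 1: ...####  (3 black, running=6)
  Row 2: .#.#.##  (3 black, running=9)
  Row 3: ..#.###  (3 black, running=12)
  Row 4: ..#.###  (3 black, running=15)
  Row 5: ..#.###  (3 black, running=18)
  Row 6: ..#.###  (3 black, running=21)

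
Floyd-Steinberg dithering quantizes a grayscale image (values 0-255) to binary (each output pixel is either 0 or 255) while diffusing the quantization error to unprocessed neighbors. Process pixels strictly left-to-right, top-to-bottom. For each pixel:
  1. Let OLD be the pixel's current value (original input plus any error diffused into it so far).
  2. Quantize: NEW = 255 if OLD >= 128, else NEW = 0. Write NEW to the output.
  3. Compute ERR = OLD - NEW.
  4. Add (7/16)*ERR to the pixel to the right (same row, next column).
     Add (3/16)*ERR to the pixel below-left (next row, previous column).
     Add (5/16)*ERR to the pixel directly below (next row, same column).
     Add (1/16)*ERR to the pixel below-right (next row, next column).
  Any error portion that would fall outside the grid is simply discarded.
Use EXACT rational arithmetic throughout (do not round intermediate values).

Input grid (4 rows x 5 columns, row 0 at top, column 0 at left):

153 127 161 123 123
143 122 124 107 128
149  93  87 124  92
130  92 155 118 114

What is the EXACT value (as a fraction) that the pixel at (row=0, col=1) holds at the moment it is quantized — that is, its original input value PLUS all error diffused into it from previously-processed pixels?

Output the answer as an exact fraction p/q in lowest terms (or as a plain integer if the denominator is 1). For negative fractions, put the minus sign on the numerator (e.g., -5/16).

Answer: 659/8

Derivation:
(0,0): OLD=153 → NEW=255, ERR=-102
(0,1): OLD=659/8 → NEW=0, ERR=659/8
Target (0,1): original=127, with diffused error = 659/8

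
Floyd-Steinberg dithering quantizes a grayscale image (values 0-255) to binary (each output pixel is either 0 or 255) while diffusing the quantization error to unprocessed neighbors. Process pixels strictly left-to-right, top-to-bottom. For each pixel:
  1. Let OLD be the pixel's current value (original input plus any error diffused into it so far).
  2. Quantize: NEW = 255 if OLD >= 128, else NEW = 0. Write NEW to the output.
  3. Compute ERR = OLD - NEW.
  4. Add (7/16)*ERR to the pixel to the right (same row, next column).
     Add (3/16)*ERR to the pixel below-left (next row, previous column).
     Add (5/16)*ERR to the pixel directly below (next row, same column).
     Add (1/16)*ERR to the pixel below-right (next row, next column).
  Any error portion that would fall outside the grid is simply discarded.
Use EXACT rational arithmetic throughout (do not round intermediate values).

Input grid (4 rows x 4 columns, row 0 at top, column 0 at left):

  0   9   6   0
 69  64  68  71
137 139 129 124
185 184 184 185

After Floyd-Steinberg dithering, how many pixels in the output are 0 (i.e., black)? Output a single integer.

Answer: 10

Derivation:
(0,0): OLD=0 → NEW=0, ERR=0
(0,1): OLD=9 → NEW=0, ERR=9
(0,2): OLD=159/16 → NEW=0, ERR=159/16
(0,3): OLD=1113/256 → NEW=0, ERR=1113/256
(1,0): OLD=1131/16 → NEW=0, ERR=1131/16
(1,1): OLD=12749/128 → NEW=0, ERR=12749/128
(1,2): OLD=475377/4096 → NEW=0, ERR=475377/4096
(1,3): OLD=8110439/65536 → NEW=0, ERR=8110439/65536
(2,0): OLD=364063/2048 → NEW=255, ERR=-158177/2048
(2,1): OLD=10650533/65536 → NEW=255, ERR=-6061147/65536
(2,2): OLD=20215905/131072 → NEW=255, ERR=-13207455/131072
(2,3): OLD=263911117/2097152 → NEW=0, ERR=263911117/2097152
(3,0): OLD=150494799/1048576 → NEW=255, ERR=-116892081/1048576
(3,1): OLD=1385905873/16777216 → NEW=0, ERR=1385905873/16777216
(3,2): OLD=55422906991/268435456 → NEW=255, ERR=-13028134289/268435456
(3,3): OLD=845226256777/4294967296 → NEW=255, ERR=-249990403703/4294967296
Output grid:
  Row 0: ....  (4 black, running=4)
  Row 1: ....  (4 black, running=8)
  Row 2: ###.  (1 black, running=9)
  Row 3: #.##  (1 black, running=10)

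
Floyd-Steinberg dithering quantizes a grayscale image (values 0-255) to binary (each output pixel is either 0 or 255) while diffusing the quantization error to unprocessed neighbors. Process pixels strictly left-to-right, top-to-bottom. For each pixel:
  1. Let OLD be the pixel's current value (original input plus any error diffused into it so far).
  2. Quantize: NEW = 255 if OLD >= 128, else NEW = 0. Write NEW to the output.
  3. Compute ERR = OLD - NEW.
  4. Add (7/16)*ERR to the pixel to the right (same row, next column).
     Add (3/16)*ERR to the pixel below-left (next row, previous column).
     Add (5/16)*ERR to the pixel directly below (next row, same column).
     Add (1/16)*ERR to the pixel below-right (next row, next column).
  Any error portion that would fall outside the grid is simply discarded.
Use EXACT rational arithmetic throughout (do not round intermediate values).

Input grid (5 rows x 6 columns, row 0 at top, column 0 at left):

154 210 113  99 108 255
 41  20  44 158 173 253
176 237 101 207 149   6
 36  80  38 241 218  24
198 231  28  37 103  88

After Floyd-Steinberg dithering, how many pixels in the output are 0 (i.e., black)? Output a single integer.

(0,0): OLD=154 → NEW=255, ERR=-101
(0,1): OLD=2653/16 → NEW=255, ERR=-1427/16
(0,2): OLD=18939/256 → NEW=0, ERR=18939/256
(0,3): OLD=538077/4096 → NEW=255, ERR=-506403/4096
(0,4): OLD=3533067/65536 → NEW=0, ERR=3533067/65536
(0,5): OLD=292118349/1048576 → NEW=255, ERR=24731469/1048576
(1,0): OLD=-1865/256 → NEW=0, ERR=-1865/256
(1,1): OLD=-7167/2048 → NEW=0, ERR=-7167/2048
(1,2): OLD=2413845/65536 → NEW=0, ERR=2413845/65536
(1,3): OLD=39376817/262144 → NEW=255, ERR=-27469903/262144
(1,4): OLD=2360501683/16777216 → NEW=255, ERR=-1917688397/16777216
(1,5): OLD=57373334261/268435456 → NEW=255, ERR=-11077707019/268435456
(2,0): OLD=5671067/32768 → NEW=255, ERR=-2684773/32768
(2,1): OLD=216543065/1048576 → NEW=255, ERR=-50843815/1048576
(2,2): OLD=1198391371/16777216 → NEW=0, ERR=1198391371/16777216
(2,3): OLD=25014694579/134217728 → NEW=255, ERR=-9210826061/134217728
(2,4): OLD=296221188761/4294967296 → NEW=0, ERR=296221188761/4294967296
(2,5): OLD=1108720390591/68719476736 → NEW=0, ERR=1108720390591/68719476736
(3,0): OLD=21884651/16777216 → NEW=0, ERR=21884651/16777216
(3,1): OLD=9890547087/134217728 → NEW=0, ERR=9890547087/134217728
(3,2): OLD=82316688285/1073741824 → NEW=0, ERR=82316688285/1073741824
(3,3): OLD=18587980752855/68719476736 → NEW=255, ERR=1064514185175/68719476736
(3,4): OLD=134726523740407/549755813888 → NEW=255, ERR=-5461208801033/549755813888
(3,5): OLD=255142898710809/8796093022208 → NEW=0, ERR=255142898710809/8796093022208
(4,0): OLD=455748789605/2147483648 → NEW=255, ERR=-91859540635/2147483648
(4,1): OLD=8582027910561/34359738368 → NEW=255, ERR=-179705373279/34359738368
(4,2): OLD=62869293267091/1099511627776 → NEW=0, ERR=62869293267091/1099511627776
(4,3): OLD=1227682107324671/17592186044416 → NEW=0, ERR=1227682107324671/17592186044416
(4,4): OLD=38515276967974639/281474976710656 → NEW=255, ERR=-33260842093242641/281474976710656
(4,5): OLD=201517597443505705/4503599627370496 → NEW=0, ERR=201517597443505705/4503599627370496
Output grid:
  Row 0: ##.#.#  (2 black, running=2)
  Row 1: ...###  (3 black, running=5)
  Row 2: ##.#..  (3 black, running=8)
  Row 3: ...##.  (4 black, running=12)
  Row 4: ##..#.  (3 black, running=15)

Answer: 15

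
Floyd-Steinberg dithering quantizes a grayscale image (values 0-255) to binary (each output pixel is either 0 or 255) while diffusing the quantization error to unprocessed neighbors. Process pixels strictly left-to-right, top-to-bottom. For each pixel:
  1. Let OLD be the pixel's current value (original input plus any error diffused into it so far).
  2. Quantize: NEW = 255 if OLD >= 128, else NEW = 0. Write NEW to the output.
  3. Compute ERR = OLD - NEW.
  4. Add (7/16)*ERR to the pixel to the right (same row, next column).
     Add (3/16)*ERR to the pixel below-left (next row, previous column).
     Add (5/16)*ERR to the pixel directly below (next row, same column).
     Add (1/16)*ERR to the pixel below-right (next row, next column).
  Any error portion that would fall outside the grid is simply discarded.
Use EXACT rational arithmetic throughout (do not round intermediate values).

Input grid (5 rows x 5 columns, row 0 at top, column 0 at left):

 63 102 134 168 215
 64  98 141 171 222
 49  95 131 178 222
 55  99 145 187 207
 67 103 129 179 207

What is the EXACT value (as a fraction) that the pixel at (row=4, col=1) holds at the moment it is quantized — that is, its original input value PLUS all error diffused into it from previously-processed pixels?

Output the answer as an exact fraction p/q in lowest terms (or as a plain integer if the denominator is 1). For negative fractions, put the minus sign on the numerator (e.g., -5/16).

Answer: 12818548600129/68719476736

Derivation:
(0,0): OLD=63 → NEW=0, ERR=63
(0,1): OLD=2073/16 → NEW=255, ERR=-2007/16
(0,2): OLD=20255/256 → NEW=0, ERR=20255/256
(0,3): OLD=829913/4096 → NEW=255, ERR=-214567/4096
(0,4): OLD=12588271/65536 → NEW=255, ERR=-4123409/65536
(1,0): OLD=15403/256 → NEW=0, ERR=15403/256
(1,1): OLD=212781/2048 → NEW=0, ERR=212781/2048
(1,2): OLD=12682417/65536 → NEW=255, ERR=-4029263/65536
(1,3): OLD=31687837/262144 → NEW=0, ERR=31687837/262144
(1,4): OLD=1056749879/4194304 → NEW=255, ERR=-12797641/4194304
(2,0): OLD=2860095/32768 → NEW=0, ERR=2860095/32768
(2,1): OLD=165556389/1048576 → NEW=255, ERR=-101830491/1048576
(2,2): OLD=1651858735/16777216 → NEW=0, ERR=1651858735/16777216
(2,3): OLD=68299567133/268435456 → NEW=255, ERR=-151474147/268435456
(2,4): OLD=980775520651/4294967296 → NEW=255, ERR=-114441139829/4294967296
(3,0): OLD=1074870607/16777216 → NEW=0, ERR=1074870607/16777216
(3,1): OLD=16186354979/134217728 → NEW=0, ERR=16186354979/134217728
(3,2): OLD=955004898289/4294967296 → NEW=255, ERR=-140211762191/4294967296
(3,3): OLD=1492061787401/8589934592 → NEW=255, ERR=-698371533559/8589934592
(3,4): OLD=22412004062797/137438953472 → NEW=255, ERR=-12634929072563/137438953472
(4,0): OLD=235435293633/2147483648 → NEW=0, ERR=235435293633/2147483648
(4,1): OLD=12818548600129/68719476736 → NEW=255, ERR=-4704917967551/68719476736
Target (4,1): original=103, with diffused error = 12818548600129/68719476736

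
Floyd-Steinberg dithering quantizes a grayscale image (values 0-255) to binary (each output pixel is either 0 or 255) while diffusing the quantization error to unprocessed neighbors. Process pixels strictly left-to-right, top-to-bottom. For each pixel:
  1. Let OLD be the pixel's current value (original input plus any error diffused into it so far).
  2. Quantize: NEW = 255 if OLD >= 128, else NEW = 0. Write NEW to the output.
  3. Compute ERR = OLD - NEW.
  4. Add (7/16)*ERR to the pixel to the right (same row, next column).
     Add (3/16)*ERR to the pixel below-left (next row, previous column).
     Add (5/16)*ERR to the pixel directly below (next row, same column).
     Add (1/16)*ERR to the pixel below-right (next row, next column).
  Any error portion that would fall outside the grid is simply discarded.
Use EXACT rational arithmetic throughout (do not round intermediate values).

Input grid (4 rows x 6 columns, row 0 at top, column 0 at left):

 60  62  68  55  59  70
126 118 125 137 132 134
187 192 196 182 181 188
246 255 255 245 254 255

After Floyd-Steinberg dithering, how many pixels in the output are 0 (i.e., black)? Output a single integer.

Answer: 9

Derivation:
(0,0): OLD=60 → NEW=0, ERR=60
(0,1): OLD=353/4 → NEW=0, ERR=353/4
(0,2): OLD=6823/64 → NEW=0, ERR=6823/64
(0,3): OLD=104081/1024 → NEW=0, ERR=104081/1024
(0,4): OLD=1695223/16384 → NEW=0, ERR=1695223/16384
(0,5): OLD=30216641/262144 → NEW=0, ERR=30216641/262144
(1,0): OLD=10323/64 → NEW=255, ERR=-5997/64
(1,1): OLD=65701/512 → NEW=255, ERR=-64859/512
(1,2): OLD=2088425/16384 → NEW=0, ERR=2088425/16384
(1,3): OLD=16422885/65536 → NEW=255, ERR=-288795/65536
(1,4): OLD=798474367/4194304 → NEW=255, ERR=-271073153/4194304
(1,5): OLD=9946384073/67108864 → NEW=255, ERR=-7166376247/67108864
(2,0): OLD=1097447/8192 → NEW=255, ERR=-991513/8192
(2,1): OLD=30803069/262144 → NEW=0, ERR=30803069/262144
(2,2): OLD=1168105719/4194304 → NEW=255, ERR=98558199/4194304
(2,3): OLD=6266361791/33554432 → NEW=255, ERR=-2290018369/33554432
(2,4): OLD=118806305917/1073741824 → NEW=0, ERR=118806305917/1073741824
(2,5): OLD=3418754721083/17179869184 → NEW=255, ERR=-962111920837/17179869184
(3,0): OLD=965565911/4194304 → NEW=255, ERR=-103981609/4194304
(3,1): OLD=9318577259/33554432 → NEW=255, ERR=762197099/33554432
(3,2): OLD=71626263969/268435456 → NEW=255, ERR=3175222689/268435456
(3,3): OLD=4313221063027/17179869184 → NEW=255, ERR=-67645578893/17179869184
(3,4): OLD=37395574308723/137438953472 → NEW=255, ERR=2348641173363/137438953472
(3,5): OLD=553914148703197/2199023255552 → NEW=255, ERR=-6836781462563/2199023255552
Output grid:
  Row 0: ......  (6 black, running=6)
  Row 1: ##.###  (1 black, running=7)
  Row 2: #.##.#  (2 black, running=9)
  Row 3: ######  (0 black, running=9)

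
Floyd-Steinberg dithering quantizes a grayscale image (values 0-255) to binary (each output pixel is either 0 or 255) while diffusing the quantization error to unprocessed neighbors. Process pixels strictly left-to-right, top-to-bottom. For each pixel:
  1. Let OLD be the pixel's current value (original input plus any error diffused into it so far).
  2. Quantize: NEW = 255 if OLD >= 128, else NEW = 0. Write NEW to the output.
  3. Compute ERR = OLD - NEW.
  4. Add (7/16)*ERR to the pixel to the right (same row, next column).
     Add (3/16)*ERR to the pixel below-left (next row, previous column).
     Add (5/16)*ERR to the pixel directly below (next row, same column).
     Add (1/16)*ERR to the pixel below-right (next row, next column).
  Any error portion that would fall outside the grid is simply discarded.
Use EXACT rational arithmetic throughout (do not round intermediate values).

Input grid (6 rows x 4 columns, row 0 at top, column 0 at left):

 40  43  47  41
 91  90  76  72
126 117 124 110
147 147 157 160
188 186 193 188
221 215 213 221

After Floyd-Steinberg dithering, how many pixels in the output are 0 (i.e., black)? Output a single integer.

(0,0): OLD=40 → NEW=0, ERR=40
(0,1): OLD=121/2 → NEW=0, ERR=121/2
(0,2): OLD=2351/32 → NEW=0, ERR=2351/32
(0,3): OLD=37449/512 → NEW=0, ERR=37449/512
(1,0): OLD=3675/32 → NEW=0, ERR=3675/32
(1,1): OLD=44909/256 → NEW=255, ERR=-20371/256
(1,2): OLD=668801/8192 → NEW=0, ERR=668801/8192
(1,3): OLD=17716567/131072 → NEW=255, ERR=-15706793/131072
(2,0): OLD=601983/4096 → NEW=255, ERR=-442497/4096
(2,1): OLD=8828309/131072 → NEW=0, ERR=8828309/131072
(2,2): OLD=39724845/262144 → NEW=255, ERR=-27121875/262144
(2,3): OLD=135854017/4194304 → NEW=0, ERR=135854017/4194304
(3,0): OLD=263966751/2097152 → NEW=0, ERR=263966751/2097152
(3,1): OLD=6609050017/33554432 → NEW=255, ERR=-1947330143/33554432
(3,2): OLD=58819965695/536870912 → NEW=0, ERR=58819965695/536870912
(3,3): OLD=1817530265465/8589934592 → NEW=255, ERR=-372903055495/8589934592
(4,0): OLD=116207081107/536870912 → NEW=255, ERR=-20695001453/536870912
(4,1): OLD=770555898921/4294967296 → NEW=255, ERR=-324660761559/4294967296
(4,2): OLD=25068838930777/137438953472 → NEW=255, ERR=-9978094204583/137438953472
(4,3): OLD=328795379390015/2199023255552 → NEW=255, ERR=-231955550775745/2199023255552
(5,0): OLD=13385222015859/68719476736 → NEW=255, ERR=-4138244551821/68719476736
(5,1): OLD=327676651383029/2199023255552 → NEW=255, ERR=-233074278782731/2199023255552
(5,2): OLD=65662668825469/549755813888 → NEW=0, ERR=65662668825469/549755813888
(5,3): OLD=8294873697592951/35184372088832 → NEW=255, ERR=-677141185059209/35184372088832
Output grid:
  Row 0: ....  (4 black, running=4)
  Row 1: .#.#  (2 black, running=6)
  Row 2: #.#.  (2 black, running=8)
  Row 3: .#.#  (2 black, running=10)
  Row 4: ####  (0 black, running=10)
  Row 5: ##.#  (1 black, running=11)

Answer: 11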